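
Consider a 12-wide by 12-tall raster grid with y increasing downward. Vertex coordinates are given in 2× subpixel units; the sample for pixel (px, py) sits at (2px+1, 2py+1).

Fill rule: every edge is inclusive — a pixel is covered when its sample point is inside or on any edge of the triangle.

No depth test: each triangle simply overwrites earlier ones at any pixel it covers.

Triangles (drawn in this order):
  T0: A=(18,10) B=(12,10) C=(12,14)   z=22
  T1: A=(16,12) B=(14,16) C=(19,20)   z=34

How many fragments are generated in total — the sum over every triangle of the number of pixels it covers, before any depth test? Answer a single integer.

T0:
  2·area = 24  (B↔C swapped to make it positive)
  edge (18, 10)→(12, 14): d=(-6,4) inclusive
  edge (12, 14)→(12, 10): d=(0,-4) inclusive
  edge (12, 10)→(18, 10): d=(6,0) inclusive
    (6,5)@(13, 11): e=[14,4,6] → #
    (7,5)@(15, 11): e=[6,12,6] → #
    (8,5)@(17, 11): e=[-2,20,6] → ·
    (6,6)@(13, 13): e=[2,4,18] → #
    (7,6)@(15, 13): e=[-6,12,18] → ·
    (6,7)@(13, 15): e=[-10,4,30] → ·
  covered (3 px):
    · · · · · · · · · · · ·
    · · · · · · · · · · · ·
    · · · · · · · · · · · ·
    · · · · · · · · · · · ·
    · · · · · · · · · · · ·
    · · · · · · # # · · · ·
    · · · · · · # · · · · ·
    · · · · · · · · · · · ·
    · · · · · · · · · · · ·
    · · · · · · · · · · · ·
    · · · · · · · · · · · ·
    · · · · · · · · · · · ·
T1:
  2·area = 28  (B↔C swapped to make it positive)
  edge (16, 12)→(19, 20): d=(3,8) inclusive
  edge (19, 20)→(14, 16): d=(-5,-4) inclusive
  edge (14, 16)→(16, 12): d=(2,-4) inclusive
    (7,7)@(15, 15): e=[17,9,2] → #
    (8,7)@(17, 15): e=[1,17,10] → #
    (9,7)@(19, 15): e=[-15,25,18] → ·
    (7,8)@(15, 17): e=[23,-1,6] → ·
    (8,8)@(17, 17): e=[7,7,14] → #
    (9,8)@(19, 17): e=[-9,15,22] → ·
    (8,9)@(17, 19): e=[13,-3,18] → ·
  covered (3 px):
    · · · · · · · · · · · ·
    · · · · · · · · · · · ·
    · · · · · · · · · · · ·
    · · · · · · · · · · · ·
    · · · · · · · · · · · ·
    · · · · · · · · · · · ·
    · · · · · · · · · · · ·
    · · · · · · · # # · · ·
    · · · · · · · · # · · ·
    · · · · · · · · · · · ·
    · · · · · · · · · · · ·
    · · · · · · · · · · · ·

Answer: 6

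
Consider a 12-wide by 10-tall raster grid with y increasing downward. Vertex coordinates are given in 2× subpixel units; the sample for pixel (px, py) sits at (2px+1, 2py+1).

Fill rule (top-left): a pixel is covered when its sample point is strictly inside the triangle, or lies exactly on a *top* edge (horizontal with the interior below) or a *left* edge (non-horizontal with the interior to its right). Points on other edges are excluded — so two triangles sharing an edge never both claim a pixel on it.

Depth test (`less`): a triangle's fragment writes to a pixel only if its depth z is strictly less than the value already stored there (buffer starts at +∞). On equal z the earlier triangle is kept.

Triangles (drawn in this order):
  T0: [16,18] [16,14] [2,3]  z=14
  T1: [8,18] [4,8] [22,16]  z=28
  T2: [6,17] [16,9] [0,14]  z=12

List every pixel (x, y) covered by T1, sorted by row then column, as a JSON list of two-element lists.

T0:
  2·area = 56  (B↔C swapped to make it positive)
  edge (16, 18)→(2, 3): d=(-14,-15) top-left  bias=+0
  edge (2, 3)→(16, 14): d=(14,11) right/bottom  bias=-1
  edge (16, 14)→(16, 18): d=(0,4) right/bottom  bias=-1
    (3,3)@(7, 7): e=[19,1,36] → X
    (4,3)@(9, 7): e=[49,-21,28] → .
    (3,4)@(7, 9): e=[-9,29,36] → .
    (4,4)@(9, 9): e=[21,7,28] → X
    (5,4)@(11, 9): e=[51,-15,20] → .
    (4,5)@(9, 11): e=[-7,35,28] → .
    (5,5)@(11, 11): e=[23,13,20] → X
    (6,5)@(13, 11): e=[53,-9,12] → .
    (5,6)@(11, 13): e=[-5,41,20] → .
    (6,6)@(13, 13): e=[25,19,12] → X
    (7,6)@(15, 13): e=[55,-3,4] → .
    (6,7)@(13, 15): e=[-3,47,12] → .
  covered (5 px):
    . . . . . . . . . . . .
    . . . . . . . . . . . .
    . . . . . . . . . . . .
    . . . X . . . . . . . .
    . . . . X . . . . . . .
    . . . . . X . . . . . .
    . . . . . . X . . . . .
    . . . . . . . X . . . .
    . . . . . . . . . . . .
    . . . . . . . . . . . .
T1:
  2·area = 148
  edge (8, 18)→(4, 8): d=(-4,-10) top-left  bias=+0
  edge (4, 8)→(22, 16): d=(18,8) right/bottom  bias=-1
  edge (22, 16)→(8, 18): d=(-14,2) right/bottom  bias=-1
    (2,4)@(5, 9): e=[6,10,132] → X
    (3,4)@(7, 9): e=[26,-6,128] → .
    (2,5)@(5, 11): e=[-2,46,104] → .
    (3,5)@(7, 11): e=[18,30,100] → X
    (4,5)@(9, 11): e=[38,14,96] → X
    (5,5)@(11, 11): e=[58,-2,92] → .
    (3,6)@(7, 13): e=[10,66,72] → X
    (5,6)@(11, 13): e=[50,34,64] → X
    (6,6)@(13, 13): e=[70,18,60] → X
    (7,6)@(15, 13): e=[90,2,56] → X
    (8,6)@(17, 13): e=[110,-14,52] → .
    (3,7)@(7, 15): e=[2,102,44] → X
    (7,8)@(15, 17): e=[74,74,0] → .  [on edge]
    (0,9)@(1, 19): e=[-74,222,0] → .  [on edge]
  covered (18 px):
    . . . . . . . . . . . .
    . . . . . . . . . . . .
    . . . . . . . . . . . .
    . . . . . . . . . . . .
    . . X . . . . . . . . .
    . . . X X . . . . . . .
    . . . X X X X X . . . .
    . . . X X X X X X X . .
    . . . . X X X . . . . .
    . . . . . . . . . . . .
T2:
  2·area = 78  (B↔C swapped to make it positive)
  edge (6, 17)→(0, 14): d=(-6,-3) top-left  bias=+0
  edge (0, 14)→(16, 9): d=(16,-5) top-left  bias=+0
  edge (16, 9)→(6, 17): d=(-10,8) right/bottom  bias=-1
    (10,2)@(21, 5): e=[117,-39,0] → .  [on edge]
    (5,5)@(11, 11): e=[51,7,20] → X
    (6,5)@(13, 11): e=[57,17,4] → X
    (7,5)@(15, 11): e=[63,27,-12] → .
    (2,6)@(5, 13): e=[21,9,48] → X
    (3,6)@(7, 13): e=[27,19,32] → X
    (4,6)@(9, 13): e=[33,29,16] → X
    (5,6)@(11, 13): e=[39,39,0] → .  [on edge]
    (6,6)@(13, 13): e=[45,49,-16] → .
    (1,7)@(3, 15): e=[3,31,44] → X
    (4,7)@(9, 15): e=[21,61,-4] → .
    (1,8)@(3, 17): e=[-9,63,24] → .
  covered (8 px):
    . . . . . . . . . . . .
    . . . . . . . . . . . .
    . . . . . . . . . . . .
    . . . . . . . . . . . .
    . . . . . . . . . . . .
    . . . . . X X . . . . .
    . . X X X . . . . . . .
    . X X X . . . . . . . .
    . . . . . . . . . . . .
    . . . . . . . . . . . .

Answer: [[2,4],[3,5],[4,5],[3,6],[4,6],[5,6],[6,6],[7,6],[3,7],[4,7],[5,7],[6,7],[7,7],[8,7],[9,7],[4,8],[5,8],[6,8]]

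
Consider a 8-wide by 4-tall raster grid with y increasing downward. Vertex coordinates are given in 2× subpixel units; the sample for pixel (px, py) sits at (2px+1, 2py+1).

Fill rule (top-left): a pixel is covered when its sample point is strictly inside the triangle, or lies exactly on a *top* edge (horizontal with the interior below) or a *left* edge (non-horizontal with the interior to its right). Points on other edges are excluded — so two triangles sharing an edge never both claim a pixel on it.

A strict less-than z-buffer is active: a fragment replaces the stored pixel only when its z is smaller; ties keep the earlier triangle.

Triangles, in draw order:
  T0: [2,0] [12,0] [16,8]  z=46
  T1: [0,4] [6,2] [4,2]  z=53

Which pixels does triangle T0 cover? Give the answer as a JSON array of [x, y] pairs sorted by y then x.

T0:
  2·area = 80
  edge (2, 0)→(12, 0): d=(10,0) top-left  bias=+0
  edge (12, 0)→(16, 8): d=(4,8) right/bottom  bias=-1
  edge (16, 8)→(2, 0): d=(-14,-8) top-left  bias=+0
    (2,0)@(5, 1): e=[10,60,10] → █
    (3,0)@(7, 1): e=[10,44,26] → █
    (4,0)@(9, 1): e=[10,28,42] → █
    (5,0)@(11, 1): e=[10,12,58] → █
    (6,0)@(13, 1): e=[10,-4,74] → ·
    (2,1)@(5, 3): e=[30,68,-18] → ·
    (3,1)@(7, 3): e=[30,52,-2] → ·
    (4,1)@(9, 3): e=[30,36,14] → █
    (6,1)@(13, 3): e=[30,4,46] → █
    (7,1)@(15, 3): e=[30,-12,62] → ·
    (4,2)@(9, 5): e=[50,44,-14] → ·
    (5,2)@(11, 5): e=[50,28,2] → █
  covered (10 px):
    · · █ █ █ █ · ·
    · · · · █ █ █ ·
    · · · · · █ █ ·
    · · · · · · · █
T1:
  2·area = 4  (B↔C swapped to make it positive)
  edge (0, 4)→(4, 2): d=(4,-2) top-left  bias=+0
  edge (4, 2)→(6, 2): d=(2,0) top-left  bias=+0
  edge (6, 2)→(0, 4): d=(-6,2) right/bottom  bias=-1
    (4,0)@(9, 1): e=[6,-2,0] → ·  [on edge]
    (1,1)@(3, 3): e=[2,2,0] → ·  [on edge]
  covered (0 px):
    · · · · · · · ·
    · · · · · · · ·
    · · · · · · · ·
    · · · · · · · ·

Answer: [[2,0],[3,0],[4,0],[5,0],[4,1],[5,1],[6,1],[5,2],[6,2],[7,3]]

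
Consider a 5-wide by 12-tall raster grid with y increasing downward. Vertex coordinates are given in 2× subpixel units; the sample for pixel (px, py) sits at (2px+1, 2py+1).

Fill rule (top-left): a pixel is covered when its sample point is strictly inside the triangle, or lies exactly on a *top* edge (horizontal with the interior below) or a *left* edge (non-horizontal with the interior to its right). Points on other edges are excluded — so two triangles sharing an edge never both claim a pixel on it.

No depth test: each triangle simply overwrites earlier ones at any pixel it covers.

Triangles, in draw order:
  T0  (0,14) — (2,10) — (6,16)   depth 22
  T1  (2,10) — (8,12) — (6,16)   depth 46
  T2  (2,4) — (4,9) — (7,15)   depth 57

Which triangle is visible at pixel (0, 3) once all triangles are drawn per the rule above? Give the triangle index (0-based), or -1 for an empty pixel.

T0:
  2·area = 28
  edge (0, 14)→(2, 10): d=(2,-4) top-left  bias=+0
  edge (2, 10)→(6, 16): d=(4,6) right/bottom  bias=-1
  edge (6, 16)→(0, 14): d=(-6,-2) top-left  bias=+0
    (0,6)@(1, 13): e=[2,18,8] → #
    (1,6)@(3, 13): e=[10,6,12] → #
    (2,6)@(5, 13): e=[18,-6,16] → ·
    (0,7)@(1, 15): e=[6,26,-4] → ·
    (1,7)@(3, 15): e=[14,14,0] → #  [on edge]
    (2,7)@(5, 15): e=[22,2,4] → #
    (3,7)@(7, 15): e=[30,-10,8] → ·
    (1,8)@(3, 17): e=[18,22,-12] → ·
    (2,8)@(5, 17): e=[26,10,-8] → ·
    (4,8)@(9, 17): e=[42,-14,0] → ·  [on edge]
  covered (4 px):
    · · · · ·
    · · · · ·
    · · · · ·
    · · · · ·
    · · · · ·
    · · · · ·
    # # · · ·
    · # # · ·
    · · · · ·
    · · · · ·
    · · · · ·
    · · · · ·
T1:
  2·area = 28
  edge (2, 10)→(8, 12): d=(6,2) right/bottom  bias=-1
  edge (8, 12)→(6, 16): d=(-2,4) right/bottom  bias=-1
  edge (6, 16)→(2, 10): d=(-4,-6) top-left  bias=+0
    (1,5)@(3, 11): e=[4,22,2] → #
    (2,5)@(5, 11): e=[0,14,14] → ·  [on edge]
    (1,6)@(3, 13): e=[16,18,-6] → ·
    (2,6)@(5, 13): e=[12,10,6] → #
    (3,6)@(7, 13): e=[8,2,18] → #
    (4,6)@(9, 13): e=[4,-6,30] → ·
    (2,7)@(5, 15): e=[24,6,-2] → ·
    (3,7)@(7, 15): e=[20,-2,10] → ·
  covered (3 px):
    · · · · ·
    · · · · ·
    · · · · ·
    · · · · ·
    · · · · ·
    · # · · ·
    · · # # ·
    · · · · ·
    · · · · ·
    · · · · ·
    · · · · ·
    · · · · ·
T2:
  2·area = 3  (B↔C swapped to make it positive)
  edge (2, 4)→(7, 15): d=(5,11) right/bottom  bias=-1
  edge (7, 15)→(4, 9): d=(-3,-6) top-left  bias=+0
  edge (4, 9)→(2, 4): d=(-2,-5) top-left  bias=+0
    (0,1)@(1, 3): e=[6,0,-3] → ·  [on edge]
    (1,3)@(3, 7): e=[4,0,-1] → ·  [on edge]
    (2,5)@(5, 11): e=[2,0,1] → #  [on edge]
    (3,5)@(7, 11): e=[-20,12,11] → ·
    (2,6)@(5, 13): e=[12,-6,-3] → ·
    (3,7)@(7, 15): e=[0,0,3] → ·  [on edge]
    (4,9)@(9, 19): e=[-2,0,5] → ·  [on edge]
  covered (1 px):
    · · · · ·
    · · · · ·
    · · · · ·
    · · · · ·
    · · · · ·
    · · # · ·
    · · · · ·
    · · · · ·
    · · · · ·
    · · · · ·
    · · · · ·
    · · · · ·

Z-buffer (winner per pixel, '.' = empty):
  . . . . .
  . . . . .
  . . . . .
  . . . . .
  . . . . .
  . 1 2 . .
  0 0 1 1 .
  . 0 0 . .
  . . . . .
  . . . . .
  . . . . .
  . . . . .

Answer: -1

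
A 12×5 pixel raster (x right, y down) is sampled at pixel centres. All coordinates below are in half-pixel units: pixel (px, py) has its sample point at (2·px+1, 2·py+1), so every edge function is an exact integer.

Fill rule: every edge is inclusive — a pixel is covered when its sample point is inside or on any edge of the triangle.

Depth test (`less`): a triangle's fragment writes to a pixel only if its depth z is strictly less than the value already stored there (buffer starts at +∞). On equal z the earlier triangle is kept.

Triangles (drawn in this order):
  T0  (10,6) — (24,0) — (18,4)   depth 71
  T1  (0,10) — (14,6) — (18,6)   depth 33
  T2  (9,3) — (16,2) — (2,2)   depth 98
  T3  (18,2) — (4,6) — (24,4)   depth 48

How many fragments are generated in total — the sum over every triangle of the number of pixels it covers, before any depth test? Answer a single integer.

T0:
  2·area = 20
  edge (10, 6)→(24, 0): d=(14,-6) inclusive
  edge (24, 0)→(18, 4): d=(-6,4) inclusive
  edge (18, 4)→(10, 6): d=(-8,2) inclusive
    (8,1)@(17, 3): e=[0,10,10] → #  [on edge]
    (9,1)@(19, 3): e=[12,2,6] → #
    (10,1)@(21, 3): e=[24,-6,2] → ·
    (6,2)@(13, 5): e=[4,14,2] → #
    (7,2)@(15, 5): e=[16,6,-2] → ·
    (8,2)@(17, 5): e=[28,-2,-6] → ·
    (9,2)@(19, 5): e=[40,-10,-10] → ·
    (6,3)@(13, 7): e=[32,2,-14] → ·
    (1,4)@(3, 9): e=[0,30,-10] → ·  [on edge]
  covered (3 px):
    · · · · · · · · · · · ·
    · · · · · · · · # # · ·
    · · · · · · # · · · · ·
    · · · · · · · · · · · ·
    · · · · · · · · · · · ·
T1:
  2·area = 16
  edge (0, 10)→(14, 6): d=(14,-4) inclusive
  edge (14, 6)→(18, 6): d=(4,0) inclusive
  edge (18, 6)→(0, 10): d=(-18,4) inclusive
    (5,3)@(11, 7): e=[2,4,10] → #
    (6,3)@(13, 7): e=[10,4,2] → #
    (7,3)@(15, 7): e=[18,4,-6] → ·
    (5,4)@(11, 9): e=[30,12,-26] → ·
    (6,4)@(13, 9): e=[38,12,-34] → ·
  covered (2 px):
    · · · · · · · · · · · ·
    · · · · · · · · · · · ·
    · · · · · · · · · · · ·
    · · · · · # # · · · · ·
    · · · · · · · · · · · ·
T2:
  2·area = 14  (B↔C swapped to make it positive)
  edge (9, 3)→(2, 2): d=(-7,-1) inclusive
  edge (2, 2)→(16, 2): d=(14,0) inclusive
  edge (16, 2)→(9, 3): d=(-7,1) inclusive
    (11,0)@(23, 1): e=[28,-14,0] → ·  [on edge]
    (4,1)@(9, 3): e=[0,14,0] → #  [on edge]
    (5,1)@(11, 3): e=[2,14,-2] → ·
    (4,2)@(9, 5): e=[-14,42,-14] → ·
    (11,2)@(23, 5): e=[0,42,-28] → ·  [on edge]
  covered (1 px):
    · · · · · · · · · · · ·
    · · · · # · · · · · · ·
    · · · · · · · · · · · ·
    · · · · · · · · · · · ·
    · · · · · · · · · · · ·
T3:
  2·area = 52  (B↔C swapped to make it positive)
  edge (18, 2)→(24, 4): d=(6,2) inclusive
  edge (24, 4)→(4, 6): d=(-20,2) inclusive
  edge (4, 6)→(18, 2): d=(14,-4) inclusive
    (7,0)@(15, 1): e=[0,78,-26] → ·  [on edge]
    (7,1)@(15, 3): e=[12,38,2] → #
    (8,1)@(17, 3): e=[8,34,10] → #
    (9,1)@(19, 3): e=[4,30,18] → #
    (10,1)@(21, 3): e=[0,26,26] → #  [on edge]
    (11,1)@(23, 3): e=[-4,22,34] → ·
    (4,2)@(9, 5): e=[36,10,6] → #
    (5,2)@(11, 5): e=[32,6,14] → #
    (6,2)@(13, 5): e=[28,2,22] → #
    (7,2)@(15, 5): e=[24,-2,30] → ·
    (8,2)@(17, 5): e=[20,-6,38] → ·
    (9,2)@(19, 5): e=[16,-10,46] → ·
  covered (7 px):
    · · · · · · · · · · · ·
    · · · · · · · # # # # ·
    · · · · # # # · · · · ·
    · · · · · · · · · · · ·
    · · · · · · · · · · · ·

Result: 13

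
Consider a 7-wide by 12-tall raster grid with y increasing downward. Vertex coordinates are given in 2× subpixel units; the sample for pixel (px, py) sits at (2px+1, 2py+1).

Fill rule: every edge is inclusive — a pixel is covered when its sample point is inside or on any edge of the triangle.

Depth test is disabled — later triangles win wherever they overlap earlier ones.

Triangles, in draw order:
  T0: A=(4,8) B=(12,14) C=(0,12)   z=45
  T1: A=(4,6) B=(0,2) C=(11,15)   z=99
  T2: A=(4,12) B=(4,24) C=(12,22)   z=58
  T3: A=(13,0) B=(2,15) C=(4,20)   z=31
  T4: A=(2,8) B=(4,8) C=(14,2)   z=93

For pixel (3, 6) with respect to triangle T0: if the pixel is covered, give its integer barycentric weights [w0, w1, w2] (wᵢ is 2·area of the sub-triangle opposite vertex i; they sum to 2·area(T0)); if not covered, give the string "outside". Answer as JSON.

T0:
  2·area = 56
  edge (4, 8)→(12, 14): d=(8,6) inclusive
  edge (12, 14)→(0, 12): d=(-12,-2) inclusive
  edge (0, 12)→(4, 8): d=(4,-4) inclusive
    (5,0)@(11, 1): e=[-98,154,0] → ·  [on edge]
    (4,1)@(9, 3): e=[-70,126,0] → ·  [on edge]
    (3,2)@(7, 5): e=[-42,98,0] → ·  [on edge]
    (2,3)@(5, 7): e=[-14,70,0] → ·  [on edge]
    (1,4)@(3, 9): e=[14,42,0] → █  [on edge]
    (2,4)@(5, 9): e=[2,46,8] → █
    (3,4)@(7, 9): e=[-10,50,16] → ·
    (0,5)@(1, 11): e=[42,14,0] → █  [on edge]
    (3,5)@(7, 11): e=[6,26,24] → █
    (4,5)@(9, 11): e=[-6,30,32] → ·
    (0,6)@(1, 13): e=[58,-10,8] → ·
    (1,6)@(3, 13): e=[46,-6,16] → ·
  covered (8 px):
    · · · · · · ·
    · · · · · · ·
    · · · · · · ·
    · · · · · · ·
    · █ █ · · · ·
    █ █ █ █ · · ·
    · · · █ █ · ·
    · · · · · · ·
    · · · · · · ·
    · · · · · · ·
    · · · · · · ·
    · · · · · · ·
T1:
  2·area = 8  (B↔C swapped to make it positive)
  edge (4, 6)→(11, 15): d=(7,9) inclusive
  edge (11, 15)→(0, 2): d=(-11,-13) inclusive
  edge (0, 2)→(4, 6): d=(4,4) inclusive
    (0,1)@(1, 3): e=[6,2,0] → █  [on edge]
    (1,1)@(3, 3): e=[-12,28,-8] → ·
    (0,2)@(1, 5): e=[20,-20,8] → ·
    (1,2)@(3, 5): e=[2,6,0] → █  [on edge]
    (2,2)@(5, 5): e=[-16,32,-8] → ·
    (1,3)@(3, 7): e=[16,-16,8] → ·
    (2,3)@(5, 7): e=[-2,10,0] → ·  [on edge]
    (3,4)@(7, 9): e=[-6,14,0] → ·  [on edge]
    (4,5)@(9, 11): e=[-10,18,0] → ·  [on edge]
    (5,6)@(11, 13): e=[-14,22,0] → ·  [on edge]
    (5,7)@(11, 15): e=[0,0,8] → █  [on edge]
    (6,7)@(13, 15): e=[-18,26,0] → ·  [on edge]
  covered (3 px):
    · · · · · · ·
    █ · · · · · ·
    · █ · · · · ·
    · · · · · · ·
    · · · · · · ·
    · · · · · · ·
    · · · · · · ·
    · · · · · █ ·
    · · · · · · ·
    · · · · · · ·
    · · · · · · ·
    · · · · · · ·
T2:
  2·area = 96  (B↔C swapped to make it positive)
  edge (4, 12)→(12, 22): d=(8,10) inclusive
  edge (12, 22)→(4, 24): d=(-8,2) inclusive
  edge (4, 24)→(4, 12): d=(0,-12) inclusive
    (2,7)@(5, 15): e=[14,70,12] → █
    (3,7)@(7, 15): e=[-6,66,36] → ·
    (2,8)@(5, 17): e=[30,54,12] → █
    (3,8)@(7, 17): e=[10,50,36] → █
    (4,8)@(9, 17): e=[-10,46,60] → ·
    (2,9)@(5, 19): e=[46,38,12] → █
    (4,9)@(9, 19): e=[6,30,60] → █
    (5,9)@(11, 19): e=[-14,26,84] → ·
    (2,10)@(5, 21): e=[62,22,12] → █
    (5,10)@(11, 21): e=[2,10,84] → █
    (6,10)@(13, 21): e=[-18,6,108] → ·
    (2,11)@(5, 23): e=[78,6,12] → █
  covered (12 px):
    · · · · · · ·
    · · · · · · ·
    · · · · · · ·
    · · · · · · ·
    · · · · · · ·
    · · · · · · ·
    · · · · · · ·
    · · █ · · · ·
    · · █ █ · · ·
    · · █ █ █ · ·
    · · █ █ █ █ ·
    · · █ █ · · ·
T3:
  2·area = 85  (B↔C swapped to make it positive)
  edge (13, 0)→(4, 20): d=(-9,20) inclusive
  edge (4, 20)→(2, 15): d=(-2,-5) inclusive
  edge (2, 15)→(13, 0): d=(11,-15) inclusive
    (5,1)@(11, 3): e=[13,69,3] → █
    (6,1)@(13, 3): e=[-27,79,33] → ·
    (5,2)@(11, 5): e=[-5,65,25] → ·
    (4,3)@(9, 7): e=[17,51,17] → █
    (5,3)@(11, 7): e=[-23,61,47] → ·
    (3,4)@(7, 9): e=[39,37,9] → █
    (4,4)@(9, 9): e=[-1,47,39] → ·
    (2,5)@(5, 11): e=[61,23,1] → █
    (4,5)@(9, 11): e=[-19,43,61] → ·
    (2,6)@(5, 13): e=[43,19,23] → █
    (4,6)@(9, 13): e=[-37,39,83] → ·
    (1,7)@(3, 15): e=[65,5,15] → █
  covered (11 px):
    · · · · · · ·
    · · · · · █ ·
    · · · · · · ·
    · · · · █ · ·
    · · · █ · · ·
    · · █ █ · · ·
    · · █ █ · · ·
    · █ █ · · · ·
    · █ █ · · · ·
    · · · · · · ·
    · · · · · · ·
    · · · · · · ·
T4:
  2·area = 12  (B↔C swapped to make it positive)
  edge (2, 8)→(14, 2): d=(12,-6) inclusive
  edge (14, 2)→(4, 8): d=(-10,6) inclusive
  edge (4, 8)→(2, 8): d=(-2,0) inclusive
    (4,2)@(9, 5): e=[6,0,6] → █  [on edge]
    (5,2)@(11, 5): e=[18,-12,6] → ·
    (2,3)@(5, 7): e=[6,4,2] → █
    (3,3)@(7, 7): e=[18,-8,2] → ·
    (4,3)@(9, 7): e=[30,-20,2] → ·
    (2,4)@(5, 9): e=[30,-16,-2] → ·
  covered (2 px):
    · · · · · · ·
    · · · · · · ·
    · · · · █ · ·
    · · █ · · · ·
    · · · · · · ·
    · · · · · · ·
    · · · · · · ·
    · · · · · · ·
    · · · · · · ·
    · · · · · · ·
    · · · · · · ·
    · · · · · · ·

Final: [2,32,22]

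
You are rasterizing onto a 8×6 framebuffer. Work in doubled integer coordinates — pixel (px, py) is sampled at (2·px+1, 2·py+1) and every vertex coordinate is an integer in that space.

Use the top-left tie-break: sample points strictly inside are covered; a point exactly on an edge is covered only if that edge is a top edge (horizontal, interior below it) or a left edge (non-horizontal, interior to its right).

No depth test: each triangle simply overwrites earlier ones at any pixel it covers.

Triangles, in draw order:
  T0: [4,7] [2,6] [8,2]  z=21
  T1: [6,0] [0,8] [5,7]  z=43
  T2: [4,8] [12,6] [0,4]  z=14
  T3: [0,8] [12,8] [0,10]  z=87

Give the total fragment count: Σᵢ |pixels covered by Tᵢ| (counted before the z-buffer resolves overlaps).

T0:
  2·area = 14
  edge (4, 7)→(2, 6): d=(-2,-1) top-left  bias=+0
  edge (2, 6)→(8, 2): d=(6,-4) top-left  bias=+0
  edge (8, 2)→(4, 7): d=(-4,5) right/bottom  bias=-1
    (3,1)@(7, 3): e=[11,2,1] → #
    (4,1)@(9, 3): e=[13,10,-9] → ·
    (2,2)@(5, 5): e=[5,6,3] → #
    (3,2)@(7, 5): e=[7,14,-7] → ·
    (2,3)@(5, 7): e=[1,18,-5] → ·
  covered (2 px):
    · · · · · · · ·
    · · · # · · · ·
    · · # · · · · ·
    · · · · · · · ·
    · · · · · · · ·
    · · · · · · · ·
T1:
  2·area = 34  (B↔C swapped to make it positive)
  edge (6, 0)→(5, 7): d=(-1,7) right/bottom  bias=-1
  edge (5, 7)→(0, 8): d=(-5,1) right/bottom  bias=-1
  edge (0, 8)→(6, 0): d=(6,-8) top-left  bias=+0
    (2,1)@(5, 3): e=[4,20,10] → #
    (3,1)@(7, 3): e=[-10,18,26] → ·
    (1,2)@(3, 5): e=[16,12,6] → #
    (3,2)@(7, 5): e=[-12,8,38] → ·
    (7,2)@(15, 5): e=[-68,0,102] → ·  [on edge]
    (0,3)@(1, 7): e=[28,4,2] → #
    (2,3)@(5, 7): e=[0,0,34] → ·  [on edge]
    (0,4)@(1, 9): e=[26,-6,14] → ·
    (1,4)@(3, 9): e=[12,-8,30] → ·
  covered (5 px):
    · · · · · · · ·
    · · # · · · · ·
    · # # · · · · ·
    # # · · · · · ·
    · · · · · · · ·
    · · · · · · · ·
T2:
  2·area = 40  (B↔C swapped to make it positive)
  edge (4, 8)→(0, 4): d=(-4,-4) top-left  bias=+0
  edge (0, 4)→(12, 6): d=(12,2) right/bottom  bias=-1
  edge (12, 6)→(4, 8): d=(-8,2) right/bottom  bias=-1
    (0,2)@(1, 5): e=[0,10,30] → #  [on edge]
    (1,2)@(3, 5): e=[8,6,26] → #
    (2,2)@(5, 5): e=[16,2,22] → #
    (3,2)@(7, 5): e=[24,-2,18] → ·
    (0,3)@(1, 7): e=[-8,34,14] → ·
    (1,3)@(3, 7): e=[0,30,10] → #  [on edge]
    (3,3)@(7, 7): e=[16,22,2] → #
    (4,3)@(9, 7): e=[24,18,-2] → ·
    (1,4)@(3, 9): e=[-8,54,-6] → ·
    (2,4)@(5, 9): e=[0,50,-10] → ·  [on edge]
    (3,4)@(7, 9): e=[8,46,-14] → ·
    (3,5)@(7, 11): e=[0,70,-30] → ·  [on edge]
  covered (6 px):
    · · · · · · · ·
    · · · · · · · ·
    # # # · · · · ·
    · # # # · · · ·
    · · · · · · · ·
    · · · · · · · ·
T3:
  2·area = 24
  edge (0, 8)→(12, 8): d=(12,0) top-left  bias=+0
  edge (12, 8)→(0, 10): d=(-12,2) right/bottom  bias=-1
  edge (0, 10)→(0, 8): d=(0,-2) top-left  bias=+0
    (0,4)@(1, 9): e=[12,10,2] → #
    (1,4)@(3, 9): e=[12,6,6] → #
    (2,4)@(5, 9): e=[12,2,10] → #
    (3,4)@(7, 9): e=[12,-2,14] → ·
    (0,5)@(1, 11): e=[36,-14,2] → ·
    (1,5)@(3, 11): e=[36,-18,6] → ·
    (2,5)@(5, 11): e=[36,-22,10] → ·
  covered (3 px):
    · · · · · · · ·
    · · · · · · · ·
    · · · · · · · ·
    · · · · · · · ·
    # # # · · · · ·
    · · · · · · · ·

Answer: 16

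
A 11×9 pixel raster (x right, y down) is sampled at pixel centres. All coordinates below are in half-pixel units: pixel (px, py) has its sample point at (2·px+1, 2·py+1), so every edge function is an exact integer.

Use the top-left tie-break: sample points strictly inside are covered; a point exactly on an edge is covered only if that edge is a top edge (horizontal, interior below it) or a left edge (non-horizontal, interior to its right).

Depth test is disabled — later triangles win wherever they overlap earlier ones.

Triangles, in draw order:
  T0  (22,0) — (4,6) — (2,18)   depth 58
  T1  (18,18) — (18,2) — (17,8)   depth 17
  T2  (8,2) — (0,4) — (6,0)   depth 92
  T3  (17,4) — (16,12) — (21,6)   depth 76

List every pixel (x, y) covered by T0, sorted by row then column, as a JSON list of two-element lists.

T0:
  2·area = 204  (B↔C swapped to make it positive)
  edge (22, 0)→(2, 18): d=(-20,18) right/bottom  bias=-1
  edge (2, 18)→(4, 6): d=(2,-12) top-left  bias=+0
  edge (4, 6)→(22, 0): d=(18,-6) top-left  bias=+0
    (9,0)@(19, 1): e=[34,170,0] → #  [on edge]
    (10,0)@(21, 1): e=[-2,194,12] → ·
    (6,1)@(13, 3): e=[102,102,0] → #  [on edge]
    (7,1)@(15, 3): e=[66,126,12] → #
    (8,1)@(17, 3): e=[30,150,24] → #
    (9,1)@(19, 3): e=[-6,174,36] → ·
    (3,2)@(7, 5): e=[170,34,0] → #  [on edge]
    (4,2)@(9, 5): e=[134,58,12] → #
    (5,2)@(11, 5): e=[98,82,24] → #
    (8,2)@(17, 5): e=[-10,154,60] → ·
    (0,3)@(1, 7): e=[238,-34,0] → ·  [on edge]
    (2,3)@(5, 7): e=[166,14,24] → #
  covered (27 px):
    · · · · · · · · · # ·
    · · · · · · # # # · ·
    · · · # # # # # · · ·
    · · # # # # # · · · ·
    · · # # # # · · · · ·
    · · # # # · · · · · ·
    · # # # · · · · · · ·
    · # # · · · · · · · ·
    · # · · · · · · · · ·
T1:
  2·area = 16  (B↔C swapped to make it positive)
  edge (18, 18)→(17, 8): d=(-1,-10) top-left  bias=+0
  edge (17, 8)→(18, 2): d=(1,-6) top-left  bias=+0
  edge (18, 2)→(18, 18): d=(0,16) right/bottom  bias=-1
  covered (0 px):
    · · · · · · · · · · ·
    · · · · · · · · · · ·
    · · · · · · · · · · ·
    · · · · · · · · · · ·
    · · · · · · · · · · ·
    · · · · · · · · · · ·
    · · · · · · · · · · ·
    · · · · · · · · · · ·
    · · · · · · · · · · ·
T2:
  2·area = 20
  edge (8, 2)→(0, 4): d=(-8,2) right/bottom  bias=-1
  edge (0, 4)→(6, 0): d=(6,-4) top-left  bias=+0
  edge (6, 0)→(8, 2): d=(2,2) right/bottom  bias=-1
    (2,0)@(5, 1): e=[14,2,4] → #
    (3,0)@(7, 1): e=[10,10,0] → ·  [on edge]
    (1,1)@(3, 3): e=[2,6,12] → #
    (2,1)@(5, 3): e=[-2,14,8] → ·
    (4,1)@(9, 3): e=[-10,30,0] → ·  [on edge]
    (1,2)@(3, 5): e=[-14,18,16] → ·
    (5,2)@(11, 5): e=[-30,50,0] → ·  [on edge]
    (6,3)@(13, 7): e=[-50,70,0] → ·  [on edge]
    (7,4)@(15, 9): e=[-70,90,0] → ·  [on edge]
    (8,5)@(17, 11): e=[-90,110,0] → ·  [on edge]
    (9,6)@(19, 13): e=[-110,130,0] → ·  [on edge]
    (10,7)@(21, 15): e=[-130,150,0] → ·  [on edge]
  covered (2 px):
    · · # · · · · · · · ·
    · # · · · · · · · · ·
    · · · · · · · · · · ·
    · · · · · · · · · · ·
    · · · · · · · · · · ·
    · · · · · · · · · · ·
    · · · · · · · · · · ·
    · · · · · · · · · · ·
    · · · · · · · · · · ·
T3:
  2·area = 34  (B↔C swapped to make it positive)
  edge (17, 4)→(21, 6): d=(4,2) right/bottom  bias=-1
  edge (21, 6)→(16, 12): d=(-5,6) right/bottom  bias=-1
  edge (16, 12)→(17, 4): d=(1,-8) top-left  bias=+0
    (5,0)@(11, 1): e=[0,85,-51] → ·  [on edge]
    (7,1)@(15, 3): e=[0,51,-17] → ·  [on edge]
    (8,2)@(17, 5): e=[4,29,1] → #
    (9,2)@(19, 5): e=[0,17,17] → ·  [on edge]
    (8,3)@(17, 7): e=[12,19,3] → #
    (9,3)@(19, 7): e=[8,7,19] → #
    (10,3)@(21, 7): e=[4,-5,35] → ·
    (8,4)@(17, 9): e=[20,9,5] → #
    (9,4)@(19, 9): e=[16,-3,21] → ·
    (8,5)@(17, 11): e=[28,-1,7] → ·
  covered (4 px):
    · · · · · · · · · · ·
    · · · · · · · · · · ·
    · · · · · · · · # · ·
    · · · · · · · · # # ·
    · · · · · · · · # · ·
    · · · · · · · · · · ·
    · · · · · · · · · · ·
    · · · · · · · · · · ·
    · · · · · · · · · · ·

Answer: [[9,0],[6,1],[7,1],[8,1],[3,2],[4,2],[5,2],[6,2],[7,2],[2,3],[3,3],[4,3],[5,3],[6,3],[2,4],[3,4],[4,4],[5,4],[2,5],[3,5],[4,5],[1,6],[2,6],[3,6],[1,7],[2,7],[1,8]]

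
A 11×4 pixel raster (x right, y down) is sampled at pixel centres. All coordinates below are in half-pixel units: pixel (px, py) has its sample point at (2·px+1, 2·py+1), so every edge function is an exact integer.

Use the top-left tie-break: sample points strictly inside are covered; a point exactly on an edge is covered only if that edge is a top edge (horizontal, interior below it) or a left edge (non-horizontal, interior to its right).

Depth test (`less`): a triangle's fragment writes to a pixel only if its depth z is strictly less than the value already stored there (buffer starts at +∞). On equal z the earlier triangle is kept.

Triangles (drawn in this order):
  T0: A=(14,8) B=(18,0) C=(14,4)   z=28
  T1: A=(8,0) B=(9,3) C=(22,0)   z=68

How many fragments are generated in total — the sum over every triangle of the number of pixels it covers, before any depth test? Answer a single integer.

T0:
  2·area = 16  (B↔C swapped to make it positive)
  edge (14, 8)→(14, 4): d=(0,-4) top-left  bias=+0
  edge (14, 4)→(18, 0): d=(4,-4) top-left  bias=+0
  edge (18, 0)→(14, 8): d=(-4,8) right/bottom  bias=-1
    (8,0)@(17, 1): e=[12,0,4] → X  [on edge]
    (9,0)@(19, 1): e=[20,8,-12] → .
    (7,1)@(15, 3): e=[4,0,12] → X  [on edge]
    (8,1)@(17, 3): e=[12,8,-4] → .
    (6,2)@(13, 5): e=[-4,0,20] → .  [on edge]
    (7,2)@(15, 5): e=[4,8,4] → X
    (8,2)@(17, 5): e=[12,16,-12] → .
    (5,3)@(11, 7): e=[-12,0,28] → .  [on edge]
    (7,3)@(15, 7): e=[4,16,-4] → .
  covered (3 px):
    . . . . . . . . X . .
    . . . . . . . X . . .
    . . . . . . . X . . .
    . . . . . . . . . . .
T1:
  2·area = 42  (B↔C swapped to make it positive)
  edge (8, 0)→(22, 0): d=(14,0) top-left  bias=+0
  edge (22, 0)→(9, 3): d=(-13,3) right/bottom  bias=-1
  edge (9, 3)→(8, 0): d=(-1,-3) top-left  bias=+0
    (4,0)@(9, 1): e=[14,26,2] → X
    (5,0)@(11, 1): e=[14,20,8] → X
    (6,0)@(13, 1): e=[14,14,14] → X
    (7,0)@(15, 1): e=[14,8,20] → X
    (8,0)@(17, 1): e=[14,2,26] → X
    (9,0)@(19, 1): e=[14,-4,32] → .
    (4,1)@(9, 3): e=[42,0,0] → .  [on edge]
    (5,1)@(11, 3): e=[42,-6,6] → .
    (6,1)@(13, 3): e=[42,-12,12] → .
    (7,1)@(15, 3): e=[42,-18,18] → .
    (8,1)@(17, 3): e=[42,-24,24] → .
  covered (5 px):
    . . . . X X X X X . .
    . . . . . . . . . . .
    . . . . . . . . . . .
    . . . . . . . . . . .

Answer: 8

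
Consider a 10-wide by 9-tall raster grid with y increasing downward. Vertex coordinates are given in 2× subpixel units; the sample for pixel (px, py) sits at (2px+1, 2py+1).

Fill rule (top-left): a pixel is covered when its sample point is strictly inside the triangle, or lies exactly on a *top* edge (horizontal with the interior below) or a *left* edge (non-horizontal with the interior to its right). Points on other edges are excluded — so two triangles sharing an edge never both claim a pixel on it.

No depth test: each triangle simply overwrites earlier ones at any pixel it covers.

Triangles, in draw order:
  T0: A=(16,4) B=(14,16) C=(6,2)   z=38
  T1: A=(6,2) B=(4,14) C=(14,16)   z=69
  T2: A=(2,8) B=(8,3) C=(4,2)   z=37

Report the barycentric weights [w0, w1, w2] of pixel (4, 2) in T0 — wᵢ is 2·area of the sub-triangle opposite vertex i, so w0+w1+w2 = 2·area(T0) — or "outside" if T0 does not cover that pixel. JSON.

T0:
  2·area = 124
  edge (16, 4)→(14, 16): d=(-2,12) right/bottom  bias=-1
  edge (14, 16)→(6, 2): d=(-8,-14) top-left  bias=+0
  edge (6, 2)→(16, 4): d=(10,2) right/bottom  bias=-1
    (0,0)@(1, 1): e=[186,-62,0] → ·  [on edge]
    (3,1)@(7, 3): e=[110,6,8] → █
    (4,1)@(9, 3): e=[86,34,4] → █
    (5,1)@(11, 3): e=[62,62,0] → ·  [on edge]
    (3,2)@(7, 5): e=[106,-10,28] → ·
    (4,2)@(9, 5): e=[82,18,24] → █
    (5,2)@(11, 5): e=[58,46,20] → █
    (6,2)@(13, 5): e=[34,74,16] → █
    (7,2)@(15, 5): e=[10,102,12] → █
    (8,2)@(17, 5): e=[-14,130,8] → ·
    (4,3)@(9, 7): e=[78,2,44] → █
    (8,3)@(17, 7): e=[-18,114,28] → ·
  covered (15 px):
    · · · · · · · · · ·
    · · · █ █ · · · · ·
    · · · · █ █ █ █ · ·
    · · · · █ █ █ █ · ·
    · · · · · █ █ █ · ·
    · · · · · · █ · · ·
    · · · · · · █ · · ·
    · · · · · · · · · ·
    · · · · · · · · · ·
T1:
  2·area = 124  (B↔C swapped to make it positive)
  edge (6, 2)→(14, 16): d=(8,14) right/bottom  bias=-1
  edge (14, 16)→(4, 14): d=(-10,-2) top-left  bias=+0
  edge (4, 14)→(6, 2): d=(2,-12) top-left  bias=+0
    (3,2)@(7, 5): e=[10,96,18] → █
    (4,2)@(9, 5): e=[-18,100,42] → ·
    (3,3)@(7, 7): e=[26,76,22] → █
    (4,3)@(9, 7): e=[-2,80,46] → ·
    (2,4)@(5, 9): e=[70,52,2] → █
    (4,4)@(9, 9): e=[14,60,50] → █
    (5,4)@(11, 9): e=[-14,64,74] → ·
    (2,5)@(5, 11): e=[86,32,6] → █
    (5,5)@(11, 11): e=[2,44,78] → █
    (6,5)@(13, 11): e=[-26,48,102] → ·
    (2,6)@(5, 13): e=[102,12,10] → █
    (6,6)@(13, 13): e=[-10,28,106] → ·
    (4,7)@(9, 15): e=[62,0,62] → █  [on edge]
    (9,8)@(19, 17): e=[-62,0,186] → ·  [on edge]
  covered (16 px):
    · · · · · · · · · ·
    · · · · · · · · · ·
    · · · █ · · · · · ·
    · · · █ · · · · · ·
    · · █ █ █ · · · · ·
    · · █ █ █ █ · · · ·
    · · █ █ █ █ · · · ·
    · · · · █ █ █ · · ·
    · · · · · · · · · ·
T2:
  2·area = 26  (B↔C swapped to make it positive)
  edge (2, 8)→(4, 2): d=(2,-6) top-left  bias=+0
  edge (4, 2)→(8, 3): d=(4,1) right/bottom  bias=-1
  edge (8, 3)→(2, 8): d=(-6,5) right/bottom  bias=-1
    (2,1)@(5, 3): e=[8,3,15] → █
    (3,1)@(7, 3): e=[20,1,5] → █
    (4,1)@(9, 3): e=[32,-1,-5] → ·
    (1,2)@(3, 5): e=[0,13,13] → █  [on edge]
    (3,2)@(7, 5): e=[24,9,-7] → ·
    (1,3)@(3, 7): e=[4,21,1] → █
    (2,3)@(5, 7): e=[16,19,-9] → ·
    (1,4)@(3, 9): e=[8,29,-11] → ·
    (0,5)@(1, 11): e=[0,39,-13] → ·  [on edge]
  covered (5 px):
    · · · · · · · · · ·
    · · █ █ · · · · · ·
    · █ █ · · · · · · ·
    · █ · · · · · · · ·
    · · · · · · · · · ·
    · · · · · · · · · ·
    · · · · · · · · · ·
    · · · · · · · · · ·
    · · · · · · · · · ·

Final: [18,24,82]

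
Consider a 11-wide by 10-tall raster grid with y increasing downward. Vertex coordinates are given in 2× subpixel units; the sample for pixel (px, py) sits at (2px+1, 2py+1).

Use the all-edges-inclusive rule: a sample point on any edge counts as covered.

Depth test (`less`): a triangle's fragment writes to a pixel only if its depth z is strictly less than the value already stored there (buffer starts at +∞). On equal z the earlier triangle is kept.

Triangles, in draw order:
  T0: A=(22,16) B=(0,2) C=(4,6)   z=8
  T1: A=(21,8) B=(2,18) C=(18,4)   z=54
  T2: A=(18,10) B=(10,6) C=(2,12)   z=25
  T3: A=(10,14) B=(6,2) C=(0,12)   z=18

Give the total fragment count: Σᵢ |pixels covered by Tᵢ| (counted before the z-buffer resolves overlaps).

T0:
  2·area = 32  (B↔C swapped to make it positive)
  edge (22, 16)→(4, 6): d=(-18,-10) inclusive
  edge (4, 6)→(0, 2): d=(-4,-4) inclusive
  edge (0, 2)→(22, 16): d=(22,14) inclusive
    (0,1)@(1, 3): e=[24,0,8] → █  [on edge]
    (1,1)@(3, 3): e=[44,8,-20] → ·
    (0,2)@(1, 5): e=[-12,-8,52] → ·
    (1,2)@(3, 5): e=[8,0,24] → █  [on edge]
    (2,2)@(5, 5): e=[28,8,-4] → ·
    (1,3)@(3, 7): e=[-28,-8,68] → ·
    (2,3)@(5, 7): e=[-8,0,40] → ·  [on edge]
    (3,3)@(7, 7): e=[12,8,12] → █
    (4,3)@(9, 7): e=[32,16,-16] → ·
    (3,4)@(7, 9): e=[-24,0,56] → ·  [on edge]
    (5,4)@(11, 9): e=[16,16,0] → █  [on edge]
    (6,4)@(13, 9): e=[36,24,-28] → ·
    (4,5)@(9, 11): e=[-40,0,72] → ·  [on edge]
    (6,5)@(13, 11): e=[0,16,16] → █  [on edge]
    (5,6)@(11, 13): e=[-56,0,88] → ·  [on edge]
    (6,7)@(13, 15): e=[-72,0,104] → ·  [on edge]
    (7,8)@(15, 17): e=[-88,0,120] → ·  [on edge]
    (8,9)@(17, 19): e=[-104,0,136] → ·  [on edge]
  covered (6 px):
    · · · · · · · · · · ·
    █ · · · · · · · · · ·
    · █ · · · · · · · · ·
    · · · █ · · · · · · ·
    · · · · · █ · · · · ·
    · · · · · · █ · · · ·
    · · · · · · · · █ · ·
    · · · · · · · · · · ·
    · · · · · · · · · · ·
    · · · · · · · · · · ·
T1:
  2·area = 106
  edge (21, 8)→(2, 18): d=(-19,10) inclusive
  edge (2, 18)→(18, 4): d=(16,-14) inclusive
  edge (18, 4)→(21, 8): d=(3,4) inclusive
    (8,2)@(17, 5): e=[97,2,7] → █
    (9,2)@(19, 5): e=[77,30,-1] → ·
    (7,3)@(15, 7): e=[79,6,21] → █
    (9,3)@(19, 7): e=[39,62,5] → █
    (10,3)@(21, 7): e=[19,90,-3] → ·
    (6,4)@(13, 9): e=[61,10,35] → █
    (10,4)@(21, 9): e=[-19,122,3] → ·
    (5,5)@(11, 11): e=[43,14,49] → █
    (8,5)@(17, 11): e=[-17,98,25] → ·
    (9,5)@(19, 11): e=[-37,126,17] → ·
    (4,6)@(9, 13): e=[25,18,63] → █
    (6,6)@(13, 13): e=[-15,74,47] → ·
  covered (14 px):
    · · · · · · · · · · ·
    · · · · · · · · · · ·
    · · · · · · · · █ · ·
    · · · · · · · █ █ █ ·
    · · · · · · █ █ █ █ ·
    · · · · · █ █ █ · · ·
    · · · · █ █ · · · · ·
    · · · █ · · · · · · ·
    · · · · · · · · · · ·
    · · · · · · · · · · ·
T2:
  2·area = 80  (B↔C swapped to make it positive)
  edge (18, 10)→(2, 12): d=(-16,2) inclusive
  edge (2, 12)→(10, 6): d=(8,-6) inclusive
  edge (10, 6)→(18, 10): d=(8,4) inclusive
    (4,3)@(9, 7): e=[66,2,12] → █
    (5,3)@(11, 7): e=[62,14,4] → █
    (6,3)@(13, 7): e=[58,26,-4] → ·
    (3,4)@(7, 9): e=[38,6,36] → █
    (6,4)@(13, 9): e=[26,42,12] → █
    (7,4)@(15, 9): e=[22,54,4] → █
    (8,4)@(17, 9): e=[18,66,-4] → ·
    (2,5)@(5, 11): e=[10,10,60] → █
    (5,5)@(11, 11): e=[-2,46,36] → ·
    (6,5)@(13, 11): e=[-6,58,28] → ·
    (7,5)@(15, 11): e=[-10,70,20] → ·
    (2,6)@(5, 13): e=[-22,26,76] → ·
  covered (10 px):
    · · · · · · · · · · ·
    · · · · · · · · · · ·
    · · · · · · · · · · ·
    · · · · █ █ · · · · ·
    · · · █ █ █ █ █ · · ·
    · · █ █ █ · · · · · ·
    · · · · · · · · · · ·
    · · · · · · · · · · ·
    · · · · · · · · · · ·
    · · · · · · · · · · ·
T3:
  2·area = 112  (B↔C swapped to make it positive)
  edge (10, 14)→(0, 12): d=(-10,-2) inclusive
  edge (0, 12)→(6, 2): d=(6,-10) inclusive
  edge (6, 2)→(10, 14): d=(4,12) inclusive
    (2,2)@(5, 5): e=[80,8,24] → █
    (3,2)@(7, 5): e=[84,28,0] → █  [on edge]
    (4,2)@(9, 5): e=[88,48,-24] → ·
    (1,3)@(3, 7): e=[56,0,56] → █  [on edge]
    (4,3)@(9, 7): e=[68,60,-16] → ·
    (1,4)@(3, 9): e=[36,12,64] → █
    (4,4)@(9, 9): e=[48,72,-8] → ·
    (0,5)@(1, 11): e=[12,4,96] → █
    (4,5)@(9, 11): e=[28,84,0] → █  [on edge]
    (5,5)@(11, 11): e=[32,104,-24] → ·
    (0,6)@(1, 13): e=[-8,16,104] → ·
    (1,6)@(3, 13): e=[-4,36,80] → ·
    (2,6)@(5, 13): e=[0,56,56] → █  [on edge]
    (7,7)@(15, 15): e=[0,168,-56] → ·  [on edge]
    (5,8)@(11, 17): e=[-28,140,0] → ·  [on edge]
  covered (16 px):
    · · · · · · · · · · ·
    · · · · · · · · · · ·
    · · █ █ · · · · · · ·
    · █ █ █ · · · · · · ·
    · █ █ █ · · · · · · ·
    █ █ █ █ █ · · · · · ·
    · · █ █ █ · · · · · ·
    · · · · · · · · · · ·
    · · · · · · · · · · ·
    · · · · · · · · · · ·

Answer: 46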